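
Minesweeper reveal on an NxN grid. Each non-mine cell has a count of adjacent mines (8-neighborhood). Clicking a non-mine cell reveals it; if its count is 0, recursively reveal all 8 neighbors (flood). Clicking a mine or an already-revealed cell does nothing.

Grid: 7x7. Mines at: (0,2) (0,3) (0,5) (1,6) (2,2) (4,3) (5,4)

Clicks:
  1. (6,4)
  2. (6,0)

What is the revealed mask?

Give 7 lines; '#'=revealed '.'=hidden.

Click 1 (6,4) count=1: revealed 1 new [(6,4)] -> total=1
Click 2 (6,0) count=0: revealed 20 new [(0,0) (0,1) (1,0) (1,1) (2,0) (2,1) (3,0) (3,1) (3,2) (4,0) (4,1) (4,2) (5,0) (5,1) (5,2) (5,3) (6,0) (6,1) (6,2) (6,3)] -> total=21

Answer: ##.....
##.....
##.....
###....
###....
####...
#####..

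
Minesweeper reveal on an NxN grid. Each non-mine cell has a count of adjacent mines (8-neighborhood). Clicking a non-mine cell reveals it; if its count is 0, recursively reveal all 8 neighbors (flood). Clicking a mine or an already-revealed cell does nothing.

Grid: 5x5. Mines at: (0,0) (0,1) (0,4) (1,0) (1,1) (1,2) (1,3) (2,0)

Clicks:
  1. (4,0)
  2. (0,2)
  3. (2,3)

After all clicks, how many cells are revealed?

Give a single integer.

Click 1 (4,0) count=0: revealed 14 new [(2,1) (2,2) (2,3) (2,4) (3,0) (3,1) (3,2) (3,3) (3,4) (4,0) (4,1) (4,2) (4,3) (4,4)] -> total=14
Click 2 (0,2) count=4: revealed 1 new [(0,2)] -> total=15
Click 3 (2,3) count=2: revealed 0 new [(none)] -> total=15

Answer: 15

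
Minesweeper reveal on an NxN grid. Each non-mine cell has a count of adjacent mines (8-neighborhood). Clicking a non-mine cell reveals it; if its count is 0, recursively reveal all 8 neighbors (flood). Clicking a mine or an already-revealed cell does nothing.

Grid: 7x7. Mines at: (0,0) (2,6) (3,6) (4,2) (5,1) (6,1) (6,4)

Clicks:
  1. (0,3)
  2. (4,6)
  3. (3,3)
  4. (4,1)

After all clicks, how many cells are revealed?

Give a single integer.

Answer: 34

Derivation:
Click 1 (0,3) count=0: revealed 33 new [(0,1) (0,2) (0,3) (0,4) (0,5) (0,6) (1,0) (1,1) (1,2) (1,3) (1,4) (1,5) (1,6) (2,0) (2,1) (2,2) (2,3) (2,4) (2,5) (3,0) (3,1) (3,2) (3,3) (3,4) (3,5) (4,0) (4,1) (4,3) (4,4) (4,5) (5,3) (5,4) (5,5)] -> total=33
Click 2 (4,6) count=1: revealed 1 new [(4,6)] -> total=34
Click 3 (3,3) count=1: revealed 0 new [(none)] -> total=34
Click 4 (4,1) count=2: revealed 0 new [(none)] -> total=34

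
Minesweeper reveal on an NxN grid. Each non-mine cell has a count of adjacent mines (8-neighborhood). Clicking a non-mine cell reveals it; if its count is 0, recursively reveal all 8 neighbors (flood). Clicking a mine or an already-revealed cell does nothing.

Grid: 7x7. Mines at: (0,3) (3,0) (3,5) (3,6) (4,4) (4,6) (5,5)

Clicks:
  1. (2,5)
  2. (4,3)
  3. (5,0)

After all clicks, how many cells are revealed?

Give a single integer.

Click 1 (2,5) count=2: revealed 1 new [(2,5)] -> total=1
Click 2 (4,3) count=1: revealed 1 new [(4,3)] -> total=2
Click 3 (5,0) count=0: revealed 30 new [(0,0) (0,1) (0,2) (1,0) (1,1) (1,2) (1,3) (1,4) (2,0) (2,1) (2,2) (2,3) (2,4) (3,1) (3,2) (3,3) (3,4) (4,0) (4,1) (4,2) (5,0) (5,1) (5,2) (5,3) (5,4) (6,0) (6,1) (6,2) (6,3) (6,4)] -> total=32

Answer: 32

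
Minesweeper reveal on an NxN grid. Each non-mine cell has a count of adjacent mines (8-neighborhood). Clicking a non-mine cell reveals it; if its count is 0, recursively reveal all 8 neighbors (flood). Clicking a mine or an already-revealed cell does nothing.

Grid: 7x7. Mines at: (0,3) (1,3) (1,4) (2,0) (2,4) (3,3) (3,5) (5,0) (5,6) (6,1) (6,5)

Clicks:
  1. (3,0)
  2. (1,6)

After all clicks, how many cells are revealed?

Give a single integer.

Answer: 7

Derivation:
Click 1 (3,0) count=1: revealed 1 new [(3,0)] -> total=1
Click 2 (1,6) count=0: revealed 6 new [(0,5) (0,6) (1,5) (1,6) (2,5) (2,6)] -> total=7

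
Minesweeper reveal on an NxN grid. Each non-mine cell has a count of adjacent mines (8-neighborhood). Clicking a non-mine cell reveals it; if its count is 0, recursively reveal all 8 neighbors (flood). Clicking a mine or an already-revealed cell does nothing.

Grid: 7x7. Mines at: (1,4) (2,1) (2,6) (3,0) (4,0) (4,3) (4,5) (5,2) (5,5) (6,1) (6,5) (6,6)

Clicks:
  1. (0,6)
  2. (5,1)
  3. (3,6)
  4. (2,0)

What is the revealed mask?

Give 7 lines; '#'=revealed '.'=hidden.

Click 1 (0,6) count=0: revealed 4 new [(0,5) (0,6) (1,5) (1,6)] -> total=4
Click 2 (5,1) count=3: revealed 1 new [(5,1)] -> total=5
Click 3 (3,6) count=2: revealed 1 new [(3,6)] -> total=6
Click 4 (2,0) count=2: revealed 1 new [(2,0)] -> total=7

Answer: .....##
.....##
#......
......#
.......
.#.....
.......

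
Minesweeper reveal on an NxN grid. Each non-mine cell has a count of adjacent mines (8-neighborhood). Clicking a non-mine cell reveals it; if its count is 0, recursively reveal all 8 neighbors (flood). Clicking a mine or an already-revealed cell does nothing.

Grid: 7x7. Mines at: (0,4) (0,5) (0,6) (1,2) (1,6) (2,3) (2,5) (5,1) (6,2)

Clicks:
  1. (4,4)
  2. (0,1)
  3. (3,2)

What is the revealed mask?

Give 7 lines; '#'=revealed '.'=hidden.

Answer: .#.....
.......
.......
..#####
..#####
..#####
...####

Derivation:
Click 1 (4,4) count=0: revealed 19 new [(3,2) (3,3) (3,4) (3,5) (3,6) (4,2) (4,3) (4,4) (4,5) (4,6) (5,2) (5,3) (5,4) (5,5) (5,6) (6,3) (6,4) (6,5) (6,6)] -> total=19
Click 2 (0,1) count=1: revealed 1 new [(0,1)] -> total=20
Click 3 (3,2) count=1: revealed 0 new [(none)] -> total=20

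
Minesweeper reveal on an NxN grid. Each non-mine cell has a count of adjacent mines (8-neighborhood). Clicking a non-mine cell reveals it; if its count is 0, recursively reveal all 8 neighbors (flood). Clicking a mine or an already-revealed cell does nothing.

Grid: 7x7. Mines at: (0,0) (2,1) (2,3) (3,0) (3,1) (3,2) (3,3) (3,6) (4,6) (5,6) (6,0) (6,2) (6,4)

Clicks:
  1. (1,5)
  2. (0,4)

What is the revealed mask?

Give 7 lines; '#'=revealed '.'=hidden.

Answer: .######
.######
....###
.......
.......
.......
.......

Derivation:
Click 1 (1,5) count=0: revealed 15 new [(0,1) (0,2) (0,3) (0,4) (0,5) (0,6) (1,1) (1,2) (1,3) (1,4) (1,5) (1,6) (2,4) (2,5) (2,6)] -> total=15
Click 2 (0,4) count=0: revealed 0 new [(none)] -> total=15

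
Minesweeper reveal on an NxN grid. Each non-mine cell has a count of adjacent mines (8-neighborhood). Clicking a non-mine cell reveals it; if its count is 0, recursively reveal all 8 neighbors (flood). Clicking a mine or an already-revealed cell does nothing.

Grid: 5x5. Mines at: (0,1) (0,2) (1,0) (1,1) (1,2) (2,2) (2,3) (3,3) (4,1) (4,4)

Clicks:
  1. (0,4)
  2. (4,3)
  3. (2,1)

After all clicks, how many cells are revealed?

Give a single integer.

Answer: 6

Derivation:
Click 1 (0,4) count=0: revealed 4 new [(0,3) (0,4) (1,3) (1,4)] -> total=4
Click 2 (4,3) count=2: revealed 1 new [(4,3)] -> total=5
Click 3 (2,1) count=4: revealed 1 new [(2,1)] -> total=6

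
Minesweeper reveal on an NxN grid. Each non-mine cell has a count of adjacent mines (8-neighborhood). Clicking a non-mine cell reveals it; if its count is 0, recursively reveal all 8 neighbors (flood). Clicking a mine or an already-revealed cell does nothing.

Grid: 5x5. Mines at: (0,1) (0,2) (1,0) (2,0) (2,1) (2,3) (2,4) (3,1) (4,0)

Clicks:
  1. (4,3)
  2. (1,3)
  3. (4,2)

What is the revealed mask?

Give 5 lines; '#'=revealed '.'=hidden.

Click 1 (4,3) count=0: revealed 6 new [(3,2) (3,3) (3,4) (4,2) (4,3) (4,4)] -> total=6
Click 2 (1,3) count=3: revealed 1 new [(1,3)] -> total=7
Click 3 (4,2) count=1: revealed 0 new [(none)] -> total=7

Answer: .....
...#.
.....
..###
..###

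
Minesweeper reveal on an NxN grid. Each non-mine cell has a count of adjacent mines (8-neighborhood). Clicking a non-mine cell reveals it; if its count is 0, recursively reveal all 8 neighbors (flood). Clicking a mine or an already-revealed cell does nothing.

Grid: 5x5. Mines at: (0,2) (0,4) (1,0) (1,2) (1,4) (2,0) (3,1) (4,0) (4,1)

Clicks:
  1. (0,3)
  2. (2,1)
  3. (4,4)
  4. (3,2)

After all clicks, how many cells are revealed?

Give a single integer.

Answer: 11

Derivation:
Click 1 (0,3) count=4: revealed 1 new [(0,3)] -> total=1
Click 2 (2,1) count=4: revealed 1 new [(2,1)] -> total=2
Click 3 (4,4) count=0: revealed 9 new [(2,2) (2,3) (2,4) (3,2) (3,3) (3,4) (4,2) (4,3) (4,4)] -> total=11
Click 4 (3,2) count=2: revealed 0 new [(none)] -> total=11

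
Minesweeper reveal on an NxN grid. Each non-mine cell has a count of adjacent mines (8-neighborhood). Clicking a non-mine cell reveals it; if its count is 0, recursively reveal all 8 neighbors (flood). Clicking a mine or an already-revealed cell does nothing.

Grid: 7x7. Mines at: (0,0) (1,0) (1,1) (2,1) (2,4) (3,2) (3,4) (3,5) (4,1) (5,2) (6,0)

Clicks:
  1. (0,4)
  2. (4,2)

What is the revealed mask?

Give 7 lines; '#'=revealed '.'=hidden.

Click 1 (0,4) count=0: revealed 12 new [(0,2) (0,3) (0,4) (0,5) (0,6) (1,2) (1,3) (1,4) (1,5) (1,6) (2,5) (2,6)] -> total=12
Click 2 (4,2) count=3: revealed 1 new [(4,2)] -> total=13

Answer: ..#####
..#####
.....##
.......
..#....
.......
.......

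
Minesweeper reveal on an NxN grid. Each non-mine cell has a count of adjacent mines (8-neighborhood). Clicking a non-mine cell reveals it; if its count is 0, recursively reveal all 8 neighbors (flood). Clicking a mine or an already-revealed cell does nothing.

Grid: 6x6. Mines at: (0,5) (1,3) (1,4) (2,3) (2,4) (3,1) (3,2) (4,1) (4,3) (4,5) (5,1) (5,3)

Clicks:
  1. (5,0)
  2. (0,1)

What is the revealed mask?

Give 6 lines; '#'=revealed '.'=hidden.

Click 1 (5,0) count=2: revealed 1 new [(5,0)] -> total=1
Click 2 (0,1) count=0: revealed 9 new [(0,0) (0,1) (0,2) (1,0) (1,1) (1,2) (2,0) (2,1) (2,2)] -> total=10

Answer: ###...
###...
###...
......
......
#.....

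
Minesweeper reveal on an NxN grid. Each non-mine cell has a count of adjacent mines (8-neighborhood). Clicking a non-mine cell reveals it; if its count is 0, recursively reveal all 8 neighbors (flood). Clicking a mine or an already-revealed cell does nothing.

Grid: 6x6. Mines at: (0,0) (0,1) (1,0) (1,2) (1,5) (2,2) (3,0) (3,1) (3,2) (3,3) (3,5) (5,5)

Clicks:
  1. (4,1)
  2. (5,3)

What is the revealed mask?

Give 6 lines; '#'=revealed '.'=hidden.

Answer: ......
......
......
......
#####.
#####.

Derivation:
Click 1 (4,1) count=3: revealed 1 new [(4,1)] -> total=1
Click 2 (5,3) count=0: revealed 9 new [(4,0) (4,2) (4,3) (4,4) (5,0) (5,1) (5,2) (5,3) (5,4)] -> total=10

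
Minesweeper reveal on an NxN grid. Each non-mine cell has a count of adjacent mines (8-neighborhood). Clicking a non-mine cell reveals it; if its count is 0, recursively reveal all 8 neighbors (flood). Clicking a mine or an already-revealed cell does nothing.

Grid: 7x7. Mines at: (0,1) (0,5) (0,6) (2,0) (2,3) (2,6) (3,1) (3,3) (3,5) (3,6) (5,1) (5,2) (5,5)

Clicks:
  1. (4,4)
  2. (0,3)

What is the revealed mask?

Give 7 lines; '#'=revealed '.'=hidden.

Answer: ..###..
..###..
.......
.......
....#..
.......
.......

Derivation:
Click 1 (4,4) count=3: revealed 1 new [(4,4)] -> total=1
Click 2 (0,3) count=0: revealed 6 new [(0,2) (0,3) (0,4) (1,2) (1,3) (1,4)] -> total=7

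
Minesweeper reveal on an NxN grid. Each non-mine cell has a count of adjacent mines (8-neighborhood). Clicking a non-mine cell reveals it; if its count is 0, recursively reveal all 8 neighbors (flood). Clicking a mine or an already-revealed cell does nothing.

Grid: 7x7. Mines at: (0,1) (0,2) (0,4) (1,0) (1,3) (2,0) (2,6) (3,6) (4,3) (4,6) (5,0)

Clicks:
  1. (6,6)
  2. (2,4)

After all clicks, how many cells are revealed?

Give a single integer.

Click 1 (6,6) count=0: revealed 12 new [(5,1) (5,2) (5,3) (5,4) (5,5) (5,6) (6,1) (6,2) (6,3) (6,4) (6,5) (6,6)] -> total=12
Click 2 (2,4) count=1: revealed 1 new [(2,4)] -> total=13

Answer: 13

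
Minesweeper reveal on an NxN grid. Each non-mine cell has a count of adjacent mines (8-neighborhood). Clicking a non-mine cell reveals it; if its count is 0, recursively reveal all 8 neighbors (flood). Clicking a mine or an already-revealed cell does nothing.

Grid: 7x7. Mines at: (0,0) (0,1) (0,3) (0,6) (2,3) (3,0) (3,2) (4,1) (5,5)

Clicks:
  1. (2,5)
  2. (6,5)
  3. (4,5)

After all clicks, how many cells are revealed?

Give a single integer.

Click 1 (2,5) count=0: revealed 12 new [(1,4) (1,5) (1,6) (2,4) (2,5) (2,6) (3,4) (3,5) (3,6) (4,4) (4,5) (4,6)] -> total=12
Click 2 (6,5) count=1: revealed 1 new [(6,5)] -> total=13
Click 3 (4,5) count=1: revealed 0 new [(none)] -> total=13

Answer: 13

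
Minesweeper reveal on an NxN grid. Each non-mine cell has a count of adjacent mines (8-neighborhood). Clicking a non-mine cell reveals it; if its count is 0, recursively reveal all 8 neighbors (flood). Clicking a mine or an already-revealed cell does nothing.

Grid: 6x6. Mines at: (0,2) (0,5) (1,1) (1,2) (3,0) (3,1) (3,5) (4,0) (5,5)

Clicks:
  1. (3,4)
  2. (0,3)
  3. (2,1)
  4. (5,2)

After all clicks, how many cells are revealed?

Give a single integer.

Answer: 16

Derivation:
Click 1 (3,4) count=1: revealed 1 new [(3,4)] -> total=1
Click 2 (0,3) count=2: revealed 1 new [(0,3)] -> total=2
Click 3 (2,1) count=4: revealed 1 new [(2,1)] -> total=3
Click 4 (5,2) count=0: revealed 13 new [(2,2) (2,3) (2,4) (3,2) (3,3) (4,1) (4,2) (4,3) (4,4) (5,1) (5,2) (5,3) (5,4)] -> total=16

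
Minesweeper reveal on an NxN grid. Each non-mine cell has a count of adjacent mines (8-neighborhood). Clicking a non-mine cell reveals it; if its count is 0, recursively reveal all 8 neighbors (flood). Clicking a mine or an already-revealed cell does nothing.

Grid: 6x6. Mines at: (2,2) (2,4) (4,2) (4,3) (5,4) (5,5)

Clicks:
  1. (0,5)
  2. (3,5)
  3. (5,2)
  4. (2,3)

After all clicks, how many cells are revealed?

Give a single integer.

Answer: 23

Derivation:
Click 1 (0,5) count=0: revealed 20 new [(0,0) (0,1) (0,2) (0,3) (0,4) (0,5) (1,0) (1,1) (1,2) (1,3) (1,4) (1,5) (2,0) (2,1) (3,0) (3,1) (4,0) (4,1) (5,0) (5,1)] -> total=20
Click 2 (3,5) count=1: revealed 1 new [(3,5)] -> total=21
Click 3 (5,2) count=2: revealed 1 new [(5,2)] -> total=22
Click 4 (2,3) count=2: revealed 1 new [(2,3)] -> total=23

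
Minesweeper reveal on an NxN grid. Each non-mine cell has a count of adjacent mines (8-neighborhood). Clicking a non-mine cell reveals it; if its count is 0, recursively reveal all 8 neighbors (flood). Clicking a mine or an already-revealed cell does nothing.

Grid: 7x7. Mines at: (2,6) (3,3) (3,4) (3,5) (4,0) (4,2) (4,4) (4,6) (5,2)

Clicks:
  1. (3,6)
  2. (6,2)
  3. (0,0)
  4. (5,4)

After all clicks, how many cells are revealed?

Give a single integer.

Click 1 (3,6) count=3: revealed 1 new [(3,6)] -> total=1
Click 2 (6,2) count=1: revealed 1 new [(6,2)] -> total=2
Click 3 (0,0) count=0: revealed 23 new [(0,0) (0,1) (0,2) (0,3) (0,4) (0,5) (0,6) (1,0) (1,1) (1,2) (1,3) (1,4) (1,5) (1,6) (2,0) (2,1) (2,2) (2,3) (2,4) (2,5) (3,0) (3,1) (3,2)] -> total=25
Click 4 (5,4) count=1: revealed 1 new [(5,4)] -> total=26

Answer: 26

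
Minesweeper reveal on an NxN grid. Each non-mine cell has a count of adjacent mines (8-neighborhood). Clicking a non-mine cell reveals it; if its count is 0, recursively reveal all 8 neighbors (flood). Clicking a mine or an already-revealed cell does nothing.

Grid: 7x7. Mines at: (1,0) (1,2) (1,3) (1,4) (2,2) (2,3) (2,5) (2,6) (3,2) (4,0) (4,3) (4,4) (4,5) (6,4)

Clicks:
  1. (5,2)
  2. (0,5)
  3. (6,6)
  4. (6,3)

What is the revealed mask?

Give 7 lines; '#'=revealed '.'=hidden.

Answer: .....#.
.......
.......
.......
.......
..#..##
...#.##

Derivation:
Click 1 (5,2) count=1: revealed 1 new [(5,2)] -> total=1
Click 2 (0,5) count=1: revealed 1 new [(0,5)] -> total=2
Click 3 (6,6) count=0: revealed 4 new [(5,5) (5,6) (6,5) (6,6)] -> total=6
Click 4 (6,3) count=1: revealed 1 new [(6,3)] -> total=7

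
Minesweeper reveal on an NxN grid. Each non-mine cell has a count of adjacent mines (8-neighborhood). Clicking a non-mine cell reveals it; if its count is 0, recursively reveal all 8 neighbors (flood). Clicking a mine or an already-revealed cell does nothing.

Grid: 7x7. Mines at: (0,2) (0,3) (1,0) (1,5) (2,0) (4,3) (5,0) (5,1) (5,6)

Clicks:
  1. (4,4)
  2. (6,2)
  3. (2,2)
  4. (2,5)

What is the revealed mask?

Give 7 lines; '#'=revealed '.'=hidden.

Answer: .......
.####..
.#####.
.####..
....#..
.......
..#....

Derivation:
Click 1 (4,4) count=1: revealed 1 new [(4,4)] -> total=1
Click 2 (6,2) count=1: revealed 1 new [(6,2)] -> total=2
Click 3 (2,2) count=0: revealed 12 new [(1,1) (1,2) (1,3) (1,4) (2,1) (2,2) (2,3) (2,4) (3,1) (3,2) (3,3) (3,4)] -> total=14
Click 4 (2,5) count=1: revealed 1 new [(2,5)] -> total=15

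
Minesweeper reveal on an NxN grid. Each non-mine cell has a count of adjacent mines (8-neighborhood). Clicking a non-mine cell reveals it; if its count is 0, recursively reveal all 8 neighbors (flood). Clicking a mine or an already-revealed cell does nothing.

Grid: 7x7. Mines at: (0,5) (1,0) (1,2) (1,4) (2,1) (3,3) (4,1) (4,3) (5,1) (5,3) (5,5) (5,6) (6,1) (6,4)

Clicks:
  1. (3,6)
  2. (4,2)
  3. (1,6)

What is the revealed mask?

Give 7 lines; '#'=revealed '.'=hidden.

Answer: .......
.....##
....###
....###
..#.###
.......
.......

Derivation:
Click 1 (3,6) count=0: revealed 11 new [(1,5) (1,6) (2,4) (2,5) (2,6) (3,4) (3,5) (3,6) (4,4) (4,5) (4,6)] -> total=11
Click 2 (4,2) count=5: revealed 1 new [(4,2)] -> total=12
Click 3 (1,6) count=1: revealed 0 new [(none)] -> total=12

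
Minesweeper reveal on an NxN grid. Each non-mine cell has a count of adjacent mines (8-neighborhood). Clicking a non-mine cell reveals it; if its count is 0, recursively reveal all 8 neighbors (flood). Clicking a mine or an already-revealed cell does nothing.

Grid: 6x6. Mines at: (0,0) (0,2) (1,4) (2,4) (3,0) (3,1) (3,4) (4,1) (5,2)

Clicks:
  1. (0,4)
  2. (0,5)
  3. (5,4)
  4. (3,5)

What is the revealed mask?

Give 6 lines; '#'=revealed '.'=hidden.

Answer: ....##
......
......
.....#
...###
...###

Derivation:
Click 1 (0,4) count=1: revealed 1 new [(0,4)] -> total=1
Click 2 (0,5) count=1: revealed 1 new [(0,5)] -> total=2
Click 3 (5,4) count=0: revealed 6 new [(4,3) (4,4) (4,5) (5,3) (5,4) (5,5)] -> total=8
Click 4 (3,5) count=2: revealed 1 new [(3,5)] -> total=9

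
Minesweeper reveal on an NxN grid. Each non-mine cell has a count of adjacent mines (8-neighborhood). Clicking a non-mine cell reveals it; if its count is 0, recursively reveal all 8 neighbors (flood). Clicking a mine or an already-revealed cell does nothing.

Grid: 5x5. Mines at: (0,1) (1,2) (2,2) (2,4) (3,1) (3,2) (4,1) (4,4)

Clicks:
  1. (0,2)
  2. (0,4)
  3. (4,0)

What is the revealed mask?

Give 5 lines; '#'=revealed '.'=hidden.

Answer: ..###
...##
.....
.....
#....

Derivation:
Click 1 (0,2) count=2: revealed 1 new [(0,2)] -> total=1
Click 2 (0,4) count=0: revealed 4 new [(0,3) (0,4) (1,3) (1,4)] -> total=5
Click 3 (4,0) count=2: revealed 1 new [(4,0)] -> total=6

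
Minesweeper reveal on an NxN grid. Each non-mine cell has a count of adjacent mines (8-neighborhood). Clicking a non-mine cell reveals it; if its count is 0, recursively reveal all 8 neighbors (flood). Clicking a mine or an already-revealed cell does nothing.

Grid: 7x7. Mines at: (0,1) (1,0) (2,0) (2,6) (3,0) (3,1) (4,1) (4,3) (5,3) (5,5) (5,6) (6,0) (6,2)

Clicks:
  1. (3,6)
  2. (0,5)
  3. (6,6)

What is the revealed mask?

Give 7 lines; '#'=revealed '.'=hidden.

Click 1 (3,6) count=1: revealed 1 new [(3,6)] -> total=1
Click 2 (0,5) count=0: revealed 18 new [(0,2) (0,3) (0,4) (0,5) (0,6) (1,2) (1,3) (1,4) (1,5) (1,6) (2,2) (2,3) (2,4) (2,5) (3,2) (3,3) (3,4) (3,5)] -> total=19
Click 3 (6,6) count=2: revealed 1 new [(6,6)] -> total=20

Answer: ..#####
..#####
..####.
..#####
.......
.......
......#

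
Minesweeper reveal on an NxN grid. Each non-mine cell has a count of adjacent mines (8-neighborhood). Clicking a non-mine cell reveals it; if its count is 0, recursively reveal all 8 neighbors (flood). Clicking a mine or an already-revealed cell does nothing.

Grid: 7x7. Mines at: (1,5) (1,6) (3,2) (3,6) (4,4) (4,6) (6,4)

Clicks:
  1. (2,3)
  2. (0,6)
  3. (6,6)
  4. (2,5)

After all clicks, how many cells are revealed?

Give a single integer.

Click 1 (2,3) count=1: revealed 1 new [(2,3)] -> total=1
Click 2 (0,6) count=2: revealed 1 new [(0,6)] -> total=2
Click 3 (6,6) count=0: revealed 4 new [(5,5) (5,6) (6,5) (6,6)] -> total=6
Click 4 (2,5) count=3: revealed 1 new [(2,5)] -> total=7

Answer: 7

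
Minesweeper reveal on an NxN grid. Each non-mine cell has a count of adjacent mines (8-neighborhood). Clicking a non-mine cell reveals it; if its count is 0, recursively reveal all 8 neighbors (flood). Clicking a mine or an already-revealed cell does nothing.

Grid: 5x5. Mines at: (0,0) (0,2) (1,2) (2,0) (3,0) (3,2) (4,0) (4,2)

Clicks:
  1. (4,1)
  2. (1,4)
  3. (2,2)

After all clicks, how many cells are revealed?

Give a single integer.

Answer: 12

Derivation:
Click 1 (4,1) count=4: revealed 1 new [(4,1)] -> total=1
Click 2 (1,4) count=0: revealed 10 new [(0,3) (0,4) (1,3) (1,4) (2,3) (2,4) (3,3) (3,4) (4,3) (4,4)] -> total=11
Click 3 (2,2) count=2: revealed 1 new [(2,2)] -> total=12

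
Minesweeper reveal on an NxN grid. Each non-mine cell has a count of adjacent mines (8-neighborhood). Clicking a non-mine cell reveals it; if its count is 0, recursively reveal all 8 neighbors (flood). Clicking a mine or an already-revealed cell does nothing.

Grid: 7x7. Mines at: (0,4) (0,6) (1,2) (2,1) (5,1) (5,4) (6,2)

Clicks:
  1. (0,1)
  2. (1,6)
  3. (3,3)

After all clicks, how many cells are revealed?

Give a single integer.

Click 1 (0,1) count=1: revealed 1 new [(0,1)] -> total=1
Click 2 (1,6) count=1: revealed 1 new [(1,6)] -> total=2
Click 3 (3,3) count=0: revealed 22 new [(1,3) (1,4) (1,5) (2,2) (2,3) (2,4) (2,5) (2,6) (3,2) (3,3) (3,4) (3,5) (3,6) (4,2) (4,3) (4,4) (4,5) (4,6) (5,5) (5,6) (6,5) (6,6)] -> total=24

Answer: 24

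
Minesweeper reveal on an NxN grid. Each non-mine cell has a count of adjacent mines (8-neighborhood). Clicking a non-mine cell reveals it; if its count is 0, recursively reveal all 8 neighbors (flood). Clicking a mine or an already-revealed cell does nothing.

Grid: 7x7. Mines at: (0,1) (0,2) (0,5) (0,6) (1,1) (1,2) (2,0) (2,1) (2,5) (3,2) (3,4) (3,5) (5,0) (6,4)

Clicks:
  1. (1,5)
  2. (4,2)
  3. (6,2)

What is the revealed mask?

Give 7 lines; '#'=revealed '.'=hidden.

Click 1 (1,5) count=3: revealed 1 new [(1,5)] -> total=1
Click 2 (4,2) count=1: revealed 1 new [(4,2)] -> total=2
Click 3 (6,2) count=0: revealed 8 new [(4,1) (4,3) (5,1) (5,2) (5,3) (6,1) (6,2) (6,3)] -> total=10

Answer: .......
.....#.
.......
.......
.###...
.###...
.###...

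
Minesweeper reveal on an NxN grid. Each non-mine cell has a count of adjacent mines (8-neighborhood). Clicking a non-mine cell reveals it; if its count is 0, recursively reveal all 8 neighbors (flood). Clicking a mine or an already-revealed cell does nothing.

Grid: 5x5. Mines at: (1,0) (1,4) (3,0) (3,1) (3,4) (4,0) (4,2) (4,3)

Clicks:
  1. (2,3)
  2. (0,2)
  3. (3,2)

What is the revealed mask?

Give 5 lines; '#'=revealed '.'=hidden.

Click 1 (2,3) count=2: revealed 1 new [(2,3)] -> total=1
Click 2 (0,2) count=0: revealed 8 new [(0,1) (0,2) (0,3) (1,1) (1,2) (1,3) (2,1) (2,2)] -> total=9
Click 3 (3,2) count=3: revealed 1 new [(3,2)] -> total=10

Answer: .###.
.###.
.###.
..#..
.....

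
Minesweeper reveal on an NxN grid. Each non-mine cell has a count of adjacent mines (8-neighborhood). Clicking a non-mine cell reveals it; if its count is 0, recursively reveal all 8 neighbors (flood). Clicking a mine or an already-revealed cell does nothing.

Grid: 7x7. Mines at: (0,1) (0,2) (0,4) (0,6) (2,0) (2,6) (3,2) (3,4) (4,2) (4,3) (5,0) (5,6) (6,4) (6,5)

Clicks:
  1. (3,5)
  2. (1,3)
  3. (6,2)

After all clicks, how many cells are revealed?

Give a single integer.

Answer: 8

Derivation:
Click 1 (3,5) count=2: revealed 1 new [(3,5)] -> total=1
Click 2 (1,3) count=2: revealed 1 new [(1,3)] -> total=2
Click 3 (6,2) count=0: revealed 6 new [(5,1) (5,2) (5,3) (6,1) (6,2) (6,3)] -> total=8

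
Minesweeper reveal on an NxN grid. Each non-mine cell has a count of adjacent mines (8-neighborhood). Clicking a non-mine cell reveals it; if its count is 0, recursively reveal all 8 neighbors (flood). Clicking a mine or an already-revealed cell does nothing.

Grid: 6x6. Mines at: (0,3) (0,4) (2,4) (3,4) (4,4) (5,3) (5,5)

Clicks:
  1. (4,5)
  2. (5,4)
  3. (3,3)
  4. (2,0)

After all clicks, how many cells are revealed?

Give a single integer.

Click 1 (4,5) count=3: revealed 1 new [(4,5)] -> total=1
Click 2 (5,4) count=3: revealed 1 new [(5,4)] -> total=2
Click 3 (3,3) count=3: revealed 1 new [(3,3)] -> total=3
Click 4 (2,0) count=0: revealed 21 new [(0,0) (0,1) (0,2) (1,0) (1,1) (1,2) (1,3) (2,0) (2,1) (2,2) (2,3) (3,0) (3,1) (3,2) (4,0) (4,1) (4,2) (4,3) (5,0) (5,1) (5,2)] -> total=24

Answer: 24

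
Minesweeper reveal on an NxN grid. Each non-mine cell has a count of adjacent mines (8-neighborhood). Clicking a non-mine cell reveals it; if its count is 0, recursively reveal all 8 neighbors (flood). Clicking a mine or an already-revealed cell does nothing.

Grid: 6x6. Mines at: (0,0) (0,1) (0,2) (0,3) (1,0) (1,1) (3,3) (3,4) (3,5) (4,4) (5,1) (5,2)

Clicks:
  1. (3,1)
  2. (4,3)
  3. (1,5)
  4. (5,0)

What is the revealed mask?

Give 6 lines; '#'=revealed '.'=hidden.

Answer: ....##
....##
###.##
###...
####..
#.....

Derivation:
Click 1 (3,1) count=0: revealed 9 new [(2,0) (2,1) (2,2) (3,0) (3,1) (3,2) (4,0) (4,1) (4,2)] -> total=9
Click 2 (4,3) count=4: revealed 1 new [(4,3)] -> total=10
Click 3 (1,5) count=0: revealed 6 new [(0,4) (0,5) (1,4) (1,5) (2,4) (2,5)] -> total=16
Click 4 (5,0) count=1: revealed 1 new [(5,0)] -> total=17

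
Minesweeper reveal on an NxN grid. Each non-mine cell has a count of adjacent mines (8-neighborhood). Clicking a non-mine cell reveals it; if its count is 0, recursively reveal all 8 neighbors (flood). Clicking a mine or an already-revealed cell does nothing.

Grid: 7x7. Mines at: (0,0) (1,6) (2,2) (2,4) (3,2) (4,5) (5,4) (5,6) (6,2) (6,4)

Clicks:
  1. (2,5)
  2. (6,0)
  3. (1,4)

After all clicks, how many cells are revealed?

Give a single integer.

Click 1 (2,5) count=2: revealed 1 new [(2,5)] -> total=1
Click 2 (6,0) count=0: revealed 12 new [(1,0) (1,1) (2,0) (2,1) (3,0) (3,1) (4,0) (4,1) (5,0) (5,1) (6,0) (6,1)] -> total=13
Click 3 (1,4) count=1: revealed 1 new [(1,4)] -> total=14

Answer: 14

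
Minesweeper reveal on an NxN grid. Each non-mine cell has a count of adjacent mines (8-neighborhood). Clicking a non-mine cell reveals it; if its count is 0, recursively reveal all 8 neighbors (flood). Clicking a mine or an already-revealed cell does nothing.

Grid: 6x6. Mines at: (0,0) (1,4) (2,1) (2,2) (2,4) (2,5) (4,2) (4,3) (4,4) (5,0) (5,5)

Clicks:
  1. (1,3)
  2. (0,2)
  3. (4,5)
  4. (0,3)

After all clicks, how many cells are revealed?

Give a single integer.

Answer: 7

Derivation:
Click 1 (1,3) count=3: revealed 1 new [(1,3)] -> total=1
Click 2 (0,2) count=0: revealed 5 new [(0,1) (0,2) (0,3) (1,1) (1,2)] -> total=6
Click 3 (4,5) count=2: revealed 1 new [(4,5)] -> total=7
Click 4 (0,3) count=1: revealed 0 new [(none)] -> total=7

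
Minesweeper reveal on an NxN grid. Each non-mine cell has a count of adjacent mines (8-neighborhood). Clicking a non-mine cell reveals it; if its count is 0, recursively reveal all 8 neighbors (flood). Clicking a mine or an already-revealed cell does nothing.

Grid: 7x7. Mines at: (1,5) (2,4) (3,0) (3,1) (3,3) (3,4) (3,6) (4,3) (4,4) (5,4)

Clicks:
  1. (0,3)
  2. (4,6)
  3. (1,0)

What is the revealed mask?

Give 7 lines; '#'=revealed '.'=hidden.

Answer: #####..
#####..
####...
.......
......#
.......
.......

Derivation:
Click 1 (0,3) count=0: revealed 14 new [(0,0) (0,1) (0,2) (0,3) (0,4) (1,0) (1,1) (1,2) (1,3) (1,4) (2,0) (2,1) (2,2) (2,3)] -> total=14
Click 2 (4,6) count=1: revealed 1 new [(4,6)] -> total=15
Click 3 (1,0) count=0: revealed 0 new [(none)] -> total=15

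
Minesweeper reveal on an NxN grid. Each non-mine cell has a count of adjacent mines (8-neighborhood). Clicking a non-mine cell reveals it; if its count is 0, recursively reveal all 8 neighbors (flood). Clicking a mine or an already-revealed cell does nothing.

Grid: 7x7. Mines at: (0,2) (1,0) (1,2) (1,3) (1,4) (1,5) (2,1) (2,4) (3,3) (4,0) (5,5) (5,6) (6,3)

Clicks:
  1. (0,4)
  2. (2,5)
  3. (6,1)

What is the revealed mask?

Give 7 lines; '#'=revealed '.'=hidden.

Click 1 (0,4) count=3: revealed 1 new [(0,4)] -> total=1
Click 2 (2,5) count=3: revealed 1 new [(2,5)] -> total=2
Click 3 (6,1) count=0: revealed 6 new [(5,0) (5,1) (5,2) (6,0) (6,1) (6,2)] -> total=8

Answer: ....#..
.......
.....#.
.......
.......
###....
###....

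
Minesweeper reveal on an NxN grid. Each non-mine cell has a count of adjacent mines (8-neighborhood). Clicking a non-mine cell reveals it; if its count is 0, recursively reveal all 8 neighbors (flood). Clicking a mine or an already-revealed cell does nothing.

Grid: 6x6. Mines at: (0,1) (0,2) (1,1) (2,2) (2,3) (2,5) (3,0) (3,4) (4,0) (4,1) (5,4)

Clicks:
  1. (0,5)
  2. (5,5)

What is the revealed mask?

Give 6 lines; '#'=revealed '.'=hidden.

Click 1 (0,5) count=0: revealed 6 new [(0,3) (0,4) (0,5) (1,3) (1,4) (1,5)] -> total=6
Click 2 (5,5) count=1: revealed 1 new [(5,5)] -> total=7

Answer: ...###
...###
......
......
......
.....#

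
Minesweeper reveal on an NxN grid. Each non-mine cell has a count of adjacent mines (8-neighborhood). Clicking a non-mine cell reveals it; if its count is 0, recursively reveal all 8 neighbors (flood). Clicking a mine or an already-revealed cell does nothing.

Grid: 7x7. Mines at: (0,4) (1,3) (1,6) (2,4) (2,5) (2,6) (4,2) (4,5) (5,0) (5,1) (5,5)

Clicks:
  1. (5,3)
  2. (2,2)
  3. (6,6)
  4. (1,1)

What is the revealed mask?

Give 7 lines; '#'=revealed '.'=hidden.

Answer: ###....
###....
###....
###....
##.....
...#...
......#

Derivation:
Click 1 (5,3) count=1: revealed 1 new [(5,3)] -> total=1
Click 2 (2,2) count=1: revealed 1 new [(2,2)] -> total=2
Click 3 (6,6) count=1: revealed 1 new [(6,6)] -> total=3
Click 4 (1,1) count=0: revealed 13 new [(0,0) (0,1) (0,2) (1,0) (1,1) (1,2) (2,0) (2,1) (3,0) (3,1) (3,2) (4,0) (4,1)] -> total=16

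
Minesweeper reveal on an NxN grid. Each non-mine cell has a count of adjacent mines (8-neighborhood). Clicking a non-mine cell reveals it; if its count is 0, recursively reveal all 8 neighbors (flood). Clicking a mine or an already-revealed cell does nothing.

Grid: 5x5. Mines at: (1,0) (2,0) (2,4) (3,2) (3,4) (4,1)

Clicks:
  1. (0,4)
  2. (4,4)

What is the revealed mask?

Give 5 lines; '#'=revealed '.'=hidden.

Click 1 (0,4) count=0: revealed 11 new [(0,1) (0,2) (0,3) (0,4) (1,1) (1,2) (1,3) (1,4) (2,1) (2,2) (2,3)] -> total=11
Click 2 (4,4) count=1: revealed 1 new [(4,4)] -> total=12

Answer: .####
.####
.###.
.....
....#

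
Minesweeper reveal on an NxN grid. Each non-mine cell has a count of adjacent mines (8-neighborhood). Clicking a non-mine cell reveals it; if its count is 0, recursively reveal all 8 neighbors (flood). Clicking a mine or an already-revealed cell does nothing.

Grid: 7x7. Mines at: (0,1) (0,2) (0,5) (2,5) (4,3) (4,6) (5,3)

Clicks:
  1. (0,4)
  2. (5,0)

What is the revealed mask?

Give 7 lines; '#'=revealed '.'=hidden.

Answer: ....#..
#####..
#####..
#####..
###....
###....
###....

Derivation:
Click 1 (0,4) count=1: revealed 1 new [(0,4)] -> total=1
Click 2 (5,0) count=0: revealed 24 new [(1,0) (1,1) (1,2) (1,3) (1,4) (2,0) (2,1) (2,2) (2,3) (2,4) (3,0) (3,1) (3,2) (3,3) (3,4) (4,0) (4,1) (4,2) (5,0) (5,1) (5,2) (6,0) (6,1) (6,2)] -> total=25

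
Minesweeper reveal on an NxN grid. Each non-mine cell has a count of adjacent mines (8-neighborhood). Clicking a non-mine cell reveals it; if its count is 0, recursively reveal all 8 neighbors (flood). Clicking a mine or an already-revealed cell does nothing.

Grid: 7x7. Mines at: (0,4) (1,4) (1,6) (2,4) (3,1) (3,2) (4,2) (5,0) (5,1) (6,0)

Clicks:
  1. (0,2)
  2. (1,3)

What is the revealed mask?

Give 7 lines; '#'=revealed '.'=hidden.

Answer: ####...
####...
####...
.......
.......
.......
.......

Derivation:
Click 1 (0,2) count=0: revealed 12 new [(0,0) (0,1) (0,2) (0,3) (1,0) (1,1) (1,2) (1,3) (2,0) (2,1) (2,2) (2,3)] -> total=12
Click 2 (1,3) count=3: revealed 0 new [(none)] -> total=12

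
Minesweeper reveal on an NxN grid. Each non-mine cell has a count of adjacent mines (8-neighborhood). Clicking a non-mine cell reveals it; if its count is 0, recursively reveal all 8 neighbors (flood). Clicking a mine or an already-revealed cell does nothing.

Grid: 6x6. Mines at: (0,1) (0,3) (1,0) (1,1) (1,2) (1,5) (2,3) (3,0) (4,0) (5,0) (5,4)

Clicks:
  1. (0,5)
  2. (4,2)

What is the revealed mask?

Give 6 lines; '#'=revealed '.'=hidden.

Click 1 (0,5) count=1: revealed 1 new [(0,5)] -> total=1
Click 2 (4,2) count=0: revealed 9 new [(3,1) (3,2) (3,3) (4,1) (4,2) (4,3) (5,1) (5,2) (5,3)] -> total=10

Answer: .....#
......
......
.###..
.###..
.###..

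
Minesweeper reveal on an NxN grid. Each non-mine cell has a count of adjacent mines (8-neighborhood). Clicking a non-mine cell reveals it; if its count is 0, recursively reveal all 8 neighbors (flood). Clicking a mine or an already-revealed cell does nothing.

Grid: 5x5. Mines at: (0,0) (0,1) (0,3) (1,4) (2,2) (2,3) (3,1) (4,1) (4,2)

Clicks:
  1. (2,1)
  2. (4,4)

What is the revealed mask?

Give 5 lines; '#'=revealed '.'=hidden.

Click 1 (2,1) count=2: revealed 1 new [(2,1)] -> total=1
Click 2 (4,4) count=0: revealed 4 new [(3,3) (3,4) (4,3) (4,4)] -> total=5

Answer: .....
.....
.#...
...##
...##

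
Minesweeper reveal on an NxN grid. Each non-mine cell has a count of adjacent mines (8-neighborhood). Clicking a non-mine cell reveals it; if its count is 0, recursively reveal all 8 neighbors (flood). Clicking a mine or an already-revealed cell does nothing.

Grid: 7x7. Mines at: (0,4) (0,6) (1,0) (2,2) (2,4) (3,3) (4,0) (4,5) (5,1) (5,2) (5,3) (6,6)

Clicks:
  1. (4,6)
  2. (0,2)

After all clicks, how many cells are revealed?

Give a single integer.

Click 1 (4,6) count=1: revealed 1 new [(4,6)] -> total=1
Click 2 (0,2) count=0: revealed 6 new [(0,1) (0,2) (0,3) (1,1) (1,2) (1,3)] -> total=7

Answer: 7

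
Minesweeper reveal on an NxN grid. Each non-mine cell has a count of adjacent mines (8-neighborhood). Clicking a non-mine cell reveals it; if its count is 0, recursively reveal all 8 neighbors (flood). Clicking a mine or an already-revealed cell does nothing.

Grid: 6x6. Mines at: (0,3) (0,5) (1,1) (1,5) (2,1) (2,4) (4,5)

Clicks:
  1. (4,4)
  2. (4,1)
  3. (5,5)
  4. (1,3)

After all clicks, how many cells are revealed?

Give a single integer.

Click 1 (4,4) count=1: revealed 1 new [(4,4)] -> total=1
Click 2 (4,1) count=0: revealed 14 new [(3,0) (3,1) (3,2) (3,3) (3,4) (4,0) (4,1) (4,2) (4,3) (5,0) (5,1) (5,2) (5,3) (5,4)] -> total=15
Click 3 (5,5) count=1: revealed 1 new [(5,5)] -> total=16
Click 4 (1,3) count=2: revealed 1 new [(1,3)] -> total=17

Answer: 17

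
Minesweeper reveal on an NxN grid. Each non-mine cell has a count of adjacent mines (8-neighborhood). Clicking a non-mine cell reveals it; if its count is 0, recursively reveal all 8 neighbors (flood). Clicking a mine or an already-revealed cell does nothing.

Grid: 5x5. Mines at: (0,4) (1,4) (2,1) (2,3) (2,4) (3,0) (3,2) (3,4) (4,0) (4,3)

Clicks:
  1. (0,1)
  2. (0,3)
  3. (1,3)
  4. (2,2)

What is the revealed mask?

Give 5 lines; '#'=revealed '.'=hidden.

Click 1 (0,1) count=0: revealed 8 new [(0,0) (0,1) (0,2) (0,3) (1,0) (1,1) (1,2) (1,3)] -> total=8
Click 2 (0,3) count=2: revealed 0 new [(none)] -> total=8
Click 3 (1,3) count=4: revealed 0 new [(none)] -> total=8
Click 4 (2,2) count=3: revealed 1 new [(2,2)] -> total=9

Answer: ####.
####.
..#..
.....
.....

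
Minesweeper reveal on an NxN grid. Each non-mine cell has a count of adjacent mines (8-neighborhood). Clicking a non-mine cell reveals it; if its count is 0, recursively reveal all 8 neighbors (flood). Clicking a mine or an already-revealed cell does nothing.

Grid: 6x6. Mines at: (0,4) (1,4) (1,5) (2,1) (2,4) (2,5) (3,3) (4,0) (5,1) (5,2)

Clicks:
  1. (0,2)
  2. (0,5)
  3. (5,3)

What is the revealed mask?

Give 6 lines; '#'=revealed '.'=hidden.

Answer: ####.#
####..
......
......
......
...#..

Derivation:
Click 1 (0,2) count=0: revealed 8 new [(0,0) (0,1) (0,2) (0,3) (1,0) (1,1) (1,2) (1,3)] -> total=8
Click 2 (0,5) count=3: revealed 1 new [(0,5)] -> total=9
Click 3 (5,3) count=1: revealed 1 new [(5,3)] -> total=10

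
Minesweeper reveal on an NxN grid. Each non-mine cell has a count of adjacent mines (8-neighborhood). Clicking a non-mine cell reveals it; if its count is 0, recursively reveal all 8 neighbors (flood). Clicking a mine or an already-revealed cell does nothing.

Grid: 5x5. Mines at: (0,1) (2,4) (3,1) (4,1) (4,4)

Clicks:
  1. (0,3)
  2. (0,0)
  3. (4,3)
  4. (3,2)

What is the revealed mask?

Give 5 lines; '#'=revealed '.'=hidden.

Answer: #.###
..###
.....
..#..
...#.

Derivation:
Click 1 (0,3) count=0: revealed 6 new [(0,2) (0,3) (0,4) (1,2) (1,3) (1,4)] -> total=6
Click 2 (0,0) count=1: revealed 1 new [(0,0)] -> total=7
Click 3 (4,3) count=1: revealed 1 new [(4,3)] -> total=8
Click 4 (3,2) count=2: revealed 1 new [(3,2)] -> total=9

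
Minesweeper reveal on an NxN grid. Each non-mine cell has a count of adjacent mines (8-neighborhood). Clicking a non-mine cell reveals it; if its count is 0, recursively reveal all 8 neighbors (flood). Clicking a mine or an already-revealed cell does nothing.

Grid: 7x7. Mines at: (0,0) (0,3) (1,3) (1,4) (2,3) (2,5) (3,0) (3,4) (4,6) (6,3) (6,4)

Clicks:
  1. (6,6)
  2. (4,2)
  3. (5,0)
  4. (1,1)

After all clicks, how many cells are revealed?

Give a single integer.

Click 1 (6,6) count=0: revealed 4 new [(5,5) (5,6) (6,5) (6,6)] -> total=4
Click 2 (4,2) count=0: revealed 14 new [(3,1) (3,2) (3,3) (4,0) (4,1) (4,2) (4,3) (5,0) (5,1) (5,2) (5,3) (6,0) (6,1) (6,2)] -> total=18
Click 3 (5,0) count=0: revealed 0 new [(none)] -> total=18
Click 4 (1,1) count=1: revealed 1 new [(1,1)] -> total=19

Answer: 19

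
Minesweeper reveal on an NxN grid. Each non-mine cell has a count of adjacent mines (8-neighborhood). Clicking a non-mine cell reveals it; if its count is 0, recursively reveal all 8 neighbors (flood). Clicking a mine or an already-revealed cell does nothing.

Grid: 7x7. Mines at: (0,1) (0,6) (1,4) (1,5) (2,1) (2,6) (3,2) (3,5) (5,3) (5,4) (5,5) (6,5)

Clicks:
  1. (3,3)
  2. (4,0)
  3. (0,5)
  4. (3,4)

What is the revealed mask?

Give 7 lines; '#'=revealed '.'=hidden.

Answer: .....#.
.......
.......
##.##..
###....
###....
###....

Derivation:
Click 1 (3,3) count=1: revealed 1 new [(3,3)] -> total=1
Click 2 (4,0) count=0: revealed 11 new [(3,0) (3,1) (4,0) (4,1) (4,2) (5,0) (5,1) (5,2) (6,0) (6,1) (6,2)] -> total=12
Click 3 (0,5) count=3: revealed 1 new [(0,5)] -> total=13
Click 4 (3,4) count=1: revealed 1 new [(3,4)] -> total=14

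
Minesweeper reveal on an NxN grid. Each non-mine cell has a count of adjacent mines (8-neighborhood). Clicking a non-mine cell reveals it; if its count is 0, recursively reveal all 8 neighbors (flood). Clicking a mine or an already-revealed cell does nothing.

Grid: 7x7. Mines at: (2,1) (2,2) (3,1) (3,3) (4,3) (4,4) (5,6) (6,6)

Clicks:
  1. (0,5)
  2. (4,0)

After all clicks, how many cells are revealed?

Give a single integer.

Answer: 24

Derivation:
Click 1 (0,5) count=0: revealed 23 new [(0,0) (0,1) (0,2) (0,3) (0,4) (0,5) (0,6) (1,0) (1,1) (1,2) (1,3) (1,4) (1,5) (1,6) (2,3) (2,4) (2,5) (2,6) (3,4) (3,5) (3,6) (4,5) (4,6)] -> total=23
Click 2 (4,0) count=1: revealed 1 new [(4,0)] -> total=24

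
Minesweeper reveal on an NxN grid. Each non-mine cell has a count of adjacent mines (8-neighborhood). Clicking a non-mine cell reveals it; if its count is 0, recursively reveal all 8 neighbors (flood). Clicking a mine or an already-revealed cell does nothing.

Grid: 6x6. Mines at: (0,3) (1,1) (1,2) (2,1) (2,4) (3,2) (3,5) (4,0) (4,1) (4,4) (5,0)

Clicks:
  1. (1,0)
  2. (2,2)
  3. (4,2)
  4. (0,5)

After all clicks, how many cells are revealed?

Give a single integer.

Click 1 (1,0) count=2: revealed 1 new [(1,0)] -> total=1
Click 2 (2,2) count=4: revealed 1 new [(2,2)] -> total=2
Click 3 (4,2) count=2: revealed 1 new [(4,2)] -> total=3
Click 4 (0,5) count=0: revealed 4 new [(0,4) (0,5) (1,4) (1,5)] -> total=7

Answer: 7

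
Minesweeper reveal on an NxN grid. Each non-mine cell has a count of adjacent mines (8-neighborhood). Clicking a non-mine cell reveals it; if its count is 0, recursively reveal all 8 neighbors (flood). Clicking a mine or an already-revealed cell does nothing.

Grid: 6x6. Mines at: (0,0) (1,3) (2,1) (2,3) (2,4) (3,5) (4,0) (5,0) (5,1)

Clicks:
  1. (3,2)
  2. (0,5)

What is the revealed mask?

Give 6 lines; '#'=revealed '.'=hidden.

Click 1 (3,2) count=2: revealed 1 new [(3,2)] -> total=1
Click 2 (0,5) count=0: revealed 4 new [(0,4) (0,5) (1,4) (1,5)] -> total=5

Answer: ....##
....##
......
..#...
......
......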